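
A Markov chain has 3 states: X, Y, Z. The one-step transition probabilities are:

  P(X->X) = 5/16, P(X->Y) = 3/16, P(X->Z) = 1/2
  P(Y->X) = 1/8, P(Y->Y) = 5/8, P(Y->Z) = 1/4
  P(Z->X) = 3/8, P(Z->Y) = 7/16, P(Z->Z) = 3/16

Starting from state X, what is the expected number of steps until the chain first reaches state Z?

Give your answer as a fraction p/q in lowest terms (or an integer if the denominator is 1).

Let h_i = expected steps to first reach Z from state i.
Boundary: h_Z = 0.
First-step equations for the other states:
  h_X = 1 + 5/16*h_X + 3/16*h_Y + 1/2*h_Z
  h_Y = 1 + 1/8*h_X + 5/8*h_Y + 1/4*h_Z

Substituting h_Z = 0 and rearranging gives the linear system (I - Q) h = 1:
  [11/16, -3/16] . (h_X, h_Y) = 1
  [-1/8, 3/8] . (h_X, h_Y) = 1

Solving yields:
  h_X = 12/5
  h_Y = 52/15

Starting state is X, so the expected hitting time is h_X = 12/5.

Answer: 12/5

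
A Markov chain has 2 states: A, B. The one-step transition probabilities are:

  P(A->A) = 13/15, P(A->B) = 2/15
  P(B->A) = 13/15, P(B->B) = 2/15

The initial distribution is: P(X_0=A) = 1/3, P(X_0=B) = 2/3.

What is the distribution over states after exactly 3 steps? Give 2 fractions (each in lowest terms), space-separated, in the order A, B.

Answer: 13/15 2/15

Derivation:
Propagating the distribution step by step (d_{t+1} = d_t * P):
d_0 = (A=1/3, B=2/3)
  d_1[A] = 1/3*13/15 + 2/3*13/15 = 13/15
  d_1[B] = 1/3*2/15 + 2/3*2/15 = 2/15
d_1 = (A=13/15, B=2/15)
  d_2[A] = 13/15*13/15 + 2/15*13/15 = 13/15
  d_2[B] = 13/15*2/15 + 2/15*2/15 = 2/15
d_2 = (A=13/15, B=2/15)
  d_3[A] = 13/15*13/15 + 2/15*13/15 = 13/15
  d_3[B] = 13/15*2/15 + 2/15*2/15 = 2/15
d_3 = (A=13/15, B=2/15)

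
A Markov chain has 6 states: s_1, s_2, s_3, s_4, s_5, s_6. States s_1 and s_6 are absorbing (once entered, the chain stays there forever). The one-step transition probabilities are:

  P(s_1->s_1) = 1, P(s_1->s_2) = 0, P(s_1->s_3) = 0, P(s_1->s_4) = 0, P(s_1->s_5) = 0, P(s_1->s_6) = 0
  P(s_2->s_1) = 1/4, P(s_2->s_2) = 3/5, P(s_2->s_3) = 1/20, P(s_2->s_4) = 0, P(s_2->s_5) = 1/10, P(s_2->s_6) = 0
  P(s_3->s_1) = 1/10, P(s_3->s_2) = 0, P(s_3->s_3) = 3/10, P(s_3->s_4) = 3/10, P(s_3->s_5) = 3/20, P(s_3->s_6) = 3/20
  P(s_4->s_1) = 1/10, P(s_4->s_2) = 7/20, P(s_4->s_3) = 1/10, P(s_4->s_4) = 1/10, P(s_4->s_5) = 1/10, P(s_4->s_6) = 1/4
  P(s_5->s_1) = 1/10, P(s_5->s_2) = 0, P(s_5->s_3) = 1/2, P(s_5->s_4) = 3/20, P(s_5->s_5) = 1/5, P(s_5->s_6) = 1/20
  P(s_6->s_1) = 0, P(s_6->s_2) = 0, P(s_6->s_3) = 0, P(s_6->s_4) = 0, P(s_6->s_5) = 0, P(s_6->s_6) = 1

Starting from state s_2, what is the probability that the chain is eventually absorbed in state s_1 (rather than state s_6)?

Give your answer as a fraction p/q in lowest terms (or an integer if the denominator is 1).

Answer: 6136/7487

Derivation:
Let a_i = P(absorbed in s_1 | start in state i).
Boundary conditions: a_s_1 = 1, a_s_6 = 0.
For each transient state i, a_i = sum_j P(i->j) * a_j:
  a_s_2 = 1/4*a_s_1 + 3/5*a_s_2 + 1/20*a_s_3 + 0*a_s_4 + 1/10*a_s_5 + 0*a_s_6
  a_s_3 = 1/10*a_s_1 + 0*a_s_2 + 3/10*a_s_3 + 3/10*a_s_4 + 3/20*a_s_5 + 3/20*a_s_6
  a_s_4 = 1/10*a_s_1 + 7/20*a_s_2 + 1/10*a_s_3 + 1/10*a_s_4 + 1/10*a_s_5 + 1/4*a_s_6
  a_s_5 = 1/10*a_s_1 + 0*a_s_2 + 1/2*a_s_3 + 3/20*a_s_4 + 1/5*a_s_5 + 1/20*a_s_6

Substituting a_s_1 = 1 and a_s_6 = 0, rearrange to (I - Q) a = r where r[i] = P(i -> s_1):
  [2/5, -1/20, 0, -1/10] . (a_s_2, a_s_3, a_s_4, a_s_5) = 1/4
  [0, 7/10, -3/10, -3/20] . (a_s_2, a_s_3, a_s_4, a_s_5) = 1/10
  [-7/20, -1/10, 9/10, -1/10] . (a_s_2, a_s_3, a_s_4, a_s_5) = 1/10
  [0, -1/2, -3/20, 4/5] . (a_s_2, a_s_3, a_s_4, a_s_5) = 1/10

Solving yields:
  a_s_2 = 6136/7487
  a_s_3 = 3669/7487
  a_s_4 = 12208/22461
  a_s_5 = 3992/7487

Starting state is s_2, so the absorption probability is a_s_2 = 6136/7487.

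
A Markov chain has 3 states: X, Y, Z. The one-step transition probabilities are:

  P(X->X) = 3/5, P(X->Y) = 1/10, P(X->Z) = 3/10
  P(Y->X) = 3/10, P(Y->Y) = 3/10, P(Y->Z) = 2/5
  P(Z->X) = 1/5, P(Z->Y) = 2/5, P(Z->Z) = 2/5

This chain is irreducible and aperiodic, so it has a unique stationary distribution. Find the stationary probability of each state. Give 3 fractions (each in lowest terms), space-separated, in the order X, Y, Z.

Answer: 26/69 6/23 25/69

Derivation:
The stationary distribution satisfies pi = pi * P, i.e.:
  pi_X = 3/5*pi_X + 3/10*pi_Y + 1/5*pi_Z
  pi_Y = 1/10*pi_X + 3/10*pi_Y + 2/5*pi_Z
  pi_Z = 3/10*pi_X + 2/5*pi_Y + 2/5*pi_Z
with normalization: pi_X + pi_Y + pi_Z = 1.

Using the first 2 balance equations plus normalization, the linear system A*pi = b is:
  [-2/5, 3/10, 1/5] . pi = 0
  [1/10, -7/10, 2/5] . pi = 0
  [1, 1, 1] . pi = 1

Solving yields:
  pi_X = 26/69
  pi_Y = 6/23
  pi_Z = 25/69

Verification (pi * P):
  26/69*3/5 + 6/23*3/10 + 25/69*1/5 = 26/69 = pi_X  (ok)
  26/69*1/10 + 6/23*3/10 + 25/69*2/5 = 6/23 = pi_Y  (ok)
  26/69*3/10 + 6/23*2/5 + 25/69*2/5 = 25/69 = pi_Z  (ok)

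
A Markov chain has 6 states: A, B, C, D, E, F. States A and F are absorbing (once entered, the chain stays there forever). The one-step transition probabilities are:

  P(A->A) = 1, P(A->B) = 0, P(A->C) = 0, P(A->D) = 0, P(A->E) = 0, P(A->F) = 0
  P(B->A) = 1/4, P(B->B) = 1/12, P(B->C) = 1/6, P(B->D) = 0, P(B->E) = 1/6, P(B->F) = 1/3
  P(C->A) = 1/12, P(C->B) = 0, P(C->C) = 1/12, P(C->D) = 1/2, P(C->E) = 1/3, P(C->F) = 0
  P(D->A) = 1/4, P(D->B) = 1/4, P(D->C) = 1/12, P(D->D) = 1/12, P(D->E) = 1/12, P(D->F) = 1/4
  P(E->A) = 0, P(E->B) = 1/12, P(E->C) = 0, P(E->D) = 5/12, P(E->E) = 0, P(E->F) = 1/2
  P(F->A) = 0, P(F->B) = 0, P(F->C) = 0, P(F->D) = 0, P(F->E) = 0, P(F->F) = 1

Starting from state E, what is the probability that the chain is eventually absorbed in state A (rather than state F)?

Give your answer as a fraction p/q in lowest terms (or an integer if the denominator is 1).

Answer: 2798/13143

Derivation:
Let a_i = P(absorbed in A | start in state i).
Boundary conditions: a_A = 1, a_F = 0.
For each transient state i, a_i = sum_j P(i->j) * a_j:
  a_B = 1/4*a_A + 1/12*a_B + 1/6*a_C + 0*a_D + 1/6*a_E + 1/3*a_F
  a_C = 1/12*a_A + 0*a_B + 1/12*a_C + 1/2*a_D + 1/3*a_E + 0*a_F
  a_D = 1/4*a_A + 1/4*a_B + 1/12*a_C + 1/12*a_D + 1/12*a_E + 1/4*a_F
  a_E = 0*a_A + 1/12*a_B + 0*a_C + 5/12*a_D + 0*a_E + 1/2*a_F

Substituting a_A = 1 and a_F = 0, rearrange to (I - Q) a = r where r[i] = P(i -> A):
  [11/12, -1/6, 0, -1/6] . (a_B, a_C, a_D, a_E) = 1/4
  [0, 11/12, -1/2, -1/3] . (a_B, a_C, a_D, a_E) = 1/12
  [-1/4, -1/12, 11/12, -1/12] . (a_B, a_C, a_D, a_E) = 1/4
  [-1/12, 0, -5/12, 1] . (a_B, a_C, a_D, a_E) = 0

Solving yields:
  a_B = 1687/4381
  a_C = 5323/13143
  a_D = 1901/4381
  a_E = 2798/13143

Starting state is E, so the absorption probability is a_E = 2798/13143.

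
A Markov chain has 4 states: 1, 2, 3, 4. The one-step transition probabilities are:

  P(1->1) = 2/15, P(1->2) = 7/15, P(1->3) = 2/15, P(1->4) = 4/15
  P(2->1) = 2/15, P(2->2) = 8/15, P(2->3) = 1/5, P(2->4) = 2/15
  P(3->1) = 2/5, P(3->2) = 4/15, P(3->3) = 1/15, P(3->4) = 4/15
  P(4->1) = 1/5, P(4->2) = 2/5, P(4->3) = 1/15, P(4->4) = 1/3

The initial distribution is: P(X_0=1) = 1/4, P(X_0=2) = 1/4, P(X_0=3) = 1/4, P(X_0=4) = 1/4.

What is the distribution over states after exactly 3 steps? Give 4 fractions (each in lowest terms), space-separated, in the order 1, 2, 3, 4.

Answer: 2497/13500 409/900 209/1500 2987/13500

Derivation:
Propagating the distribution step by step (d_{t+1} = d_t * P):
d_0 = (1=1/4, 2=1/4, 3=1/4, 4=1/4)
  d_1[1] = 1/4*2/15 + 1/4*2/15 + 1/4*2/5 + 1/4*1/5 = 13/60
  d_1[2] = 1/4*7/15 + 1/4*8/15 + 1/4*4/15 + 1/4*2/5 = 5/12
  d_1[3] = 1/4*2/15 + 1/4*1/5 + 1/4*1/15 + 1/4*1/15 = 7/60
  d_1[4] = 1/4*4/15 + 1/4*2/15 + 1/4*4/15 + 1/4*1/3 = 1/4
d_1 = (1=13/60, 2=5/12, 3=7/60, 4=1/4)
  d_2[1] = 13/60*2/15 + 5/12*2/15 + 7/60*2/5 + 1/4*1/5 = 163/900
  d_2[2] = 13/60*7/15 + 5/12*8/15 + 7/60*4/15 + 1/4*2/5 = 409/900
  d_2[3] = 13/60*2/15 + 5/12*1/5 + 7/60*1/15 + 1/4*1/15 = 41/300
  d_2[4] = 13/60*4/15 + 5/12*2/15 + 7/60*4/15 + 1/4*1/3 = 41/180
d_2 = (1=163/900, 2=409/900, 3=41/300, 4=41/180)
  d_3[1] = 163/900*2/15 + 409/900*2/15 + 41/300*2/5 + 41/180*1/5 = 2497/13500
  d_3[2] = 163/900*7/15 + 409/900*8/15 + 41/300*4/15 + 41/180*2/5 = 409/900
  d_3[3] = 163/900*2/15 + 409/900*1/5 + 41/300*1/15 + 41/180*1/15 = 209/1500
  d_3[4] = 163/900*4/15 + 409/900*2/15 + 41/300*4/15 + 41/180*1/3 = 2987/13500
d_3 = (1=2497/13500, 2=409/900, 3=209/1500, 4=2987/13500)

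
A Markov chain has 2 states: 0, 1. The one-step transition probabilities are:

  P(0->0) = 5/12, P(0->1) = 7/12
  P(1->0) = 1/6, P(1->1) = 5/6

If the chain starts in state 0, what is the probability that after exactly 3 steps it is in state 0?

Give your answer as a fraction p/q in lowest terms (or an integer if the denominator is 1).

Answer: 15/64

Derivation:
Computing P^3 by repeated multiplication:
P^1 =
  0: [5/12, 7/12]
  1: [1/6, 5/6]
P^2 =
  0: [13/48, 35/48]
  1: [5/24, 19/24]
P^3 =
  0: [15/64, 49/64]
  1: [7/32, 25/32]

(P^3)[0 -> 0] = 15/64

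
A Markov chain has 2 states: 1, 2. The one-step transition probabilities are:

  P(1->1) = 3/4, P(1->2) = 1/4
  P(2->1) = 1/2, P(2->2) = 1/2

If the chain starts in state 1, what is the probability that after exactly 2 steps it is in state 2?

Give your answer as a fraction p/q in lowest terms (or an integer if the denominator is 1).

Answer: 5/16

Derivation:
Computing P^2 by repeated multiplication:
P^1 =
  1: [3/4, 1/4]
  2: [1/2, 1/2]
P^2 =
  1: [11/16, 5/16]
  2: [5/8, 3/8]

(P^2)[1 -> 2] = 5/16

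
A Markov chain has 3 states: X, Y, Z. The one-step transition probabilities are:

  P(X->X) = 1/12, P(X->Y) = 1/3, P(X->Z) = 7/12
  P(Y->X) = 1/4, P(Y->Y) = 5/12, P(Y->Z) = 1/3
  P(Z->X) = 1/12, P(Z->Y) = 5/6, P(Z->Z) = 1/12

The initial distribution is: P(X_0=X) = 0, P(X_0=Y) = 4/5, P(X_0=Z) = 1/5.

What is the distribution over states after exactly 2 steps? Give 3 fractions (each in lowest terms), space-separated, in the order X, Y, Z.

Answer: 1/6 31/60 19/60

Derivation:
Propagating the distribution step by step (d_{t+1} = d_t * P):
d_0 = (X=0, Y=4/5, Z=1/5)
  d_1[X] = 0*1/12 + 4/5*1/4 + 1/5*1/12 = 13/60
  d_1[Y] = 0*1/3 + 4/5*5/12 + 1/5*5/6 = 1/2
  d_1[Z] = 0*7/12 + 4/5*1/3 + 1/5*1/12 = 17/60
d_1 = (X=13/60, Y=1/2, Z=17/60)
  d_2[X] = 13/60*1/12 + 1/2*1/4 + 17/60*1/12 = 1/6
  d_2[Y] = 13/60*1/3 + 1/2*5/12 + 17/60*5/6 = 31/60
  d_2[Z] = 13/60*7/12 + 1/2*1/3 + 17/60*1/12 = 19/60
d_2 = (X=1/6, Y=31/60, Z=19/60)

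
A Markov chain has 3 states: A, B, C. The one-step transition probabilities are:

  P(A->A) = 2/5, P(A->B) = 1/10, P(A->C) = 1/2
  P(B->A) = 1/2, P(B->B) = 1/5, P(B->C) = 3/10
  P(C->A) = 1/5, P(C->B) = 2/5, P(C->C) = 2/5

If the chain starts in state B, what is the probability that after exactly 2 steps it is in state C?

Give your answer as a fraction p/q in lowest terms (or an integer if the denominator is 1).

Answer: 43/100

Derivation:
Computing P^2 by repeated multiplication:
P^1 =
  A: [2/5, 1/10, 1/2]
  B: [1/2, 1/5, 3/10]
  C: [1/5, 2/5, 2/5]
P^2 =
  A: [31/100, 13/50, 43/100]
  B: [9/25, 21/100, 43/100]
  C: [9/25, 13/50, 19/50]

(P^2)[B -> C] = 43/100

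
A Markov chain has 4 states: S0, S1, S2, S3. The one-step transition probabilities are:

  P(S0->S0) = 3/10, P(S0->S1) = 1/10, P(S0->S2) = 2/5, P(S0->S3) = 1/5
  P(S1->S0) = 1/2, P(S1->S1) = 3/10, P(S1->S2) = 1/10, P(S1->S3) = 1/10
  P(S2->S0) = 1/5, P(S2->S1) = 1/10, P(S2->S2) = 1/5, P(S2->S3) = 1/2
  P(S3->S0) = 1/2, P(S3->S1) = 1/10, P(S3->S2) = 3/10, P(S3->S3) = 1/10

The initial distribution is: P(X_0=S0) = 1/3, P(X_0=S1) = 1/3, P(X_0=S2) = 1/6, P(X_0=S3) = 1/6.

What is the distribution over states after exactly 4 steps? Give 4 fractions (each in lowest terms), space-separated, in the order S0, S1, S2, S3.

Answer: 20801/60000 47/375 16877/60000 2467/10000

Derivation:
Propagating the distribution step by step (d_{t+1} = d_t * P):
d_0 = (S0=1/3, S1=1/3, S2=1/6, S3=1/6)
  d_1[S0] = 1/3*3/10 + 1/3*1/2 + 1/6*1/5 + 1/6*1/2 = 23/60
  d_1[S1] = 1/3*1/10 + 1/3*3/10 + 1/6*1/10 + 1/6*1/10 = 1/6
  d_1[S2] = 1/3*2/5 + 1/3*1/10 + 1/6*1/5 + 1/6*3/10 = 1/4
  d_1[S3] = 1/3*1/5 + 1/3*1/10 + 1/6*1/2 + 1/6*1/10 = 1/5
d_1 = (S0=23/60, S1=1/6, S2=1/4, S3=1/5)
  d_2[S0] = 23/60*3/10 + 1/6*1/2 + 1/4*1/5 + 1/5*1/2 = 209/600
  d_2[S1] = 23/60*1/10 + 1/6*3/10 + 1/4*1/10 + 1/5*1/10 = 2/15
  d_2[S2] = 23/60*2/5 + 1/6*1/10 + 1/4*1/5 + 1/5*3/10 = 7/25
  d_2[S3] = 23/60*1/5 + 1/6*1/10 + 1/4*1/2 + 1/5*1/10 = 143/600
d_2 = (S0=209/600, S1=2/15, S2=7/25, S3=143/600)
  d_3[S0] = 209/600*3/10 + 2/15*1/2 + 7/25*1/5 + 143/600*1/2 = 1039/3000
  d_3[S1] = 209/600*1/10 + 2/15*3/10 + 7/25*1/10 + 143/600*1/10 = 19/150
  d_3[S2] = 209/600*2/5 + 2/15*1/10 + 7/25*1/5 + 143/600*3/10 = 1681/6000
  d_3[S3] = 209/600*1/5 + 2/15*1/10 + 7/25*1/2 + 143/600*1/10 = 1481/6000
d_3 = (S0=1039/3000, S1=19/150, S2=1681/6000, S3=1481/6000)
  d_4[S0] = 1039/3000*3/10 + 19/150*1/2 + 1681/6000*1/5 + 1481/6000*1/2 = 20801/60000
  d_4[S1] = 1039/3000*1/10 + 19/150*3/10 + 1681/6000*1/10 + 1481/6000*1/10 = 47/375
  d_4[S2] = 1039/3000*2/5 + 19/150*1/10 + 1681/6000*1/5 + 1481/6000*3/10 = 16877/60000
  d_4[S3] = 1039/3000*1/5 + 19/150*1/10 + 1681/6000*1/2 + 1481/6000*1/10 = 2467/10000
d_4 = (S0=20801/60000, S1=47/375, S2=16877/60000, S3=2467/10000)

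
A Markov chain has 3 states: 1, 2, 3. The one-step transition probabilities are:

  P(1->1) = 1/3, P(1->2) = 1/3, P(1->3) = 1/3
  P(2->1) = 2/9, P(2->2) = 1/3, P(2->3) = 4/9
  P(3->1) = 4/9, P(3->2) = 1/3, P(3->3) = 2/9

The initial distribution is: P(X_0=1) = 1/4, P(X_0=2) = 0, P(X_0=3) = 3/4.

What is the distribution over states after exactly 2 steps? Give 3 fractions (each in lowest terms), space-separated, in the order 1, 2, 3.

Propagating the distribution step by step (d_{t+1} = d_t * P):
d_0 = (1=1/4, 2=0, 3=3/4)
  d_1[1] = 1/4*1/3 + 0*2/9 + 3/4*4/9 = 5/12
  d_1[2] = 1/4*1/3 + 0*1/3 + 3/4*1/3 = 1/3
  d_1[3] = 1/4*1/3 + 0*4/9 + 3/4*2/9 = 1/4
d_1 = (1=5/12, 2=1/3, 3=1/4)
  d_2[1] = 5/12*1/3 + 1/3*2/9 + 1/4*4/9 = 35/108
  d_2[2] = 5/12*1/3 + 1/3*1/3 + 1/4*1/3 = 1/3
  d_2[3] = 5/12*1/3 + 1/3*4/9 + 1/4*2/9 = 37/108
d_2 = (1=35/108, 2=1/3, 3=37/108)

Answer: 35/108 1/3 37/108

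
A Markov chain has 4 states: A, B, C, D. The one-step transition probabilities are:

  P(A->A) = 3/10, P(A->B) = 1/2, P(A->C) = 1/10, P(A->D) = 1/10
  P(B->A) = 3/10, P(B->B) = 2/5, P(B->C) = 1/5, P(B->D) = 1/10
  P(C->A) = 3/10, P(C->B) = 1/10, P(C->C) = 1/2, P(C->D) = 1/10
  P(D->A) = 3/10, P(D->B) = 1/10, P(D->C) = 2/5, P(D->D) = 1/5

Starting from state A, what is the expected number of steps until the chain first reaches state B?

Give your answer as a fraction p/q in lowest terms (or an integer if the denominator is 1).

Answer: 30/11

Derivation:
Let h_i = expected steps to first reach B from state i.
Boundary: h_B = 0.
First-step equations for the other states:
  h_A = 1 + 3/10*h_A + 1/2*h_B + 1/10*h_C + 1/10*h_D
  h_C = 1 + 3/10*h_A + 1/10*h_B + 1/2*h_C + 1/10*h_D
  h_D = 1 + 3/10*h_A + 1/10*h_B + 2/5*h_C + 1/5*h_D

Substituting h_B = 0 and rearranging gives the linear system (I - Q) h = 1:
  [7/10, -1/10, -1/10] . (h_A, h_C, h_D) = 1
  [-3/10, 1/2, -1/10] . (h_A, h_C, h_D) = 1
  [-3/10, -2/5, 4/5] . (h_A, h_C, h_D) = 1

Solving yields:
  h_A = 30/11
  h_C = 50/11
  h_D = 50/11

Starting state is A, so the expected hitting time is h_A = 30/11.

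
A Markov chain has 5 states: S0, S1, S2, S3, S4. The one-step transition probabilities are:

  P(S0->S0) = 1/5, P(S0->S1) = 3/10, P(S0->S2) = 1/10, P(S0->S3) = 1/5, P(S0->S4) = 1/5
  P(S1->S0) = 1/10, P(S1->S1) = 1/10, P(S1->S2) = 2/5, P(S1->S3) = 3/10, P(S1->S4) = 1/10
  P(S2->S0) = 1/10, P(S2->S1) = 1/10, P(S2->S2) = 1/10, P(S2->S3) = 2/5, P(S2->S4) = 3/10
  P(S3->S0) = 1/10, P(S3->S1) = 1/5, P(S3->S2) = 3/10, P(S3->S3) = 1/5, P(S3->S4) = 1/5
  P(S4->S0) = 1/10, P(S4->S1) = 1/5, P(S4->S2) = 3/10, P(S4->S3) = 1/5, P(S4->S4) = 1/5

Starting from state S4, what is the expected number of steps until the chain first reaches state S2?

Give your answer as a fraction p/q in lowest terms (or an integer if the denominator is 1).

Answer: 165/49

Derivation:
Let h_i = expected steps to first reach S2 from state i.
Boundary: h_S2 = 0.
First-step equations for the other states:
  h_S0 = 1 + 1/5*h_S0 + 3/10*h_S1 + 1/10*h_S2 + 1/5*h_S3 + 1/5*h_S4
  h_S1 = 1 + 1/10*h_S0 + 1/10*h_S1 + 2/5*h_S2 + 3/10*h_S3 + 1/10*h_S4
  h_S3 = 1 + 1/10*h_S0 + 1/5*h_S1 + 3/10*h_S2 + 1/5*h_S3 + 1/5*h_S4
  h_S4 = 1 + 1/10*h_S0 + 1/5*h_S1 + 3/10*h_S2 + 1/5*h_S3 + 1/5*h_S4

Substituting h_S2 = 0 and rearranging gives the linear system (I - Q) h = 1:
  [4/5, -3/10, -1/5, -1/5] . (h_S0, h_S1, h_S3, h_S4) = 1
  [-1/10, 9/10, -3/10, -1/10] . (h_S0, h_S1, h_S3, h_S4) = 1
  [-1/10, -1/5, 4/5, -1/5] . (h_S0, h_S1, h_S3, h_S4) = 1
  [-1/10, -1/5, -1/5, 4/5] . (h_S0, h_S1, h_S3, h_S4) = 1

Solving yields:
  h_S0 = 200/49
  h_S1 = 150/49
  h_S3 = 165/49
  h_S4 = 165/49

Starting state is S4, so the expected hitting time is h_S4 = 165/49.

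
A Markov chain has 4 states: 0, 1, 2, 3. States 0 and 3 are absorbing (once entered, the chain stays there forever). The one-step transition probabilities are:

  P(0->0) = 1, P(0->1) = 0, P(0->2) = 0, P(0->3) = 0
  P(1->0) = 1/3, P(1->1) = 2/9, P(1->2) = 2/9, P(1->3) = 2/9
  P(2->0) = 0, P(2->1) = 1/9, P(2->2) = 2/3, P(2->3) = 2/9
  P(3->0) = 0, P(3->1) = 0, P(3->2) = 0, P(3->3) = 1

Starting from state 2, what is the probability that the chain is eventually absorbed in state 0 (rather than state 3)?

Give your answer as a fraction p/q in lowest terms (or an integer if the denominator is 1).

Let a_i = P(absorbed in 0 | start in state i).
Boundary conditions: a_0 = 1, a_3 = 0.
For each transient state i, a_i = sum_j P(i->j) * a_j:
  a_1 = 1/3*a_0 + 2/9*a_1 + 2/9*a_2 + 2/9*a_3
  a_2 = 0*a_0 + 1/9*a_1 + 2/3*a_2 + 2/9*a_3

Substituting a_0 = 1 and a_3 = 0, rearrange to (I - Q) a = r where r[i] = P(i -> 0):
  [7/9, -2/9] . (a_1, a_2) = 1/3
  [-1/9, 1/3] . (a_1, a_2) = 0

Solving yields:
  a_1 = 9/19
  a_2 = 3/19

Starting state is 2, so the absorption probability is a_2 = 3/19.

Answer: 3/19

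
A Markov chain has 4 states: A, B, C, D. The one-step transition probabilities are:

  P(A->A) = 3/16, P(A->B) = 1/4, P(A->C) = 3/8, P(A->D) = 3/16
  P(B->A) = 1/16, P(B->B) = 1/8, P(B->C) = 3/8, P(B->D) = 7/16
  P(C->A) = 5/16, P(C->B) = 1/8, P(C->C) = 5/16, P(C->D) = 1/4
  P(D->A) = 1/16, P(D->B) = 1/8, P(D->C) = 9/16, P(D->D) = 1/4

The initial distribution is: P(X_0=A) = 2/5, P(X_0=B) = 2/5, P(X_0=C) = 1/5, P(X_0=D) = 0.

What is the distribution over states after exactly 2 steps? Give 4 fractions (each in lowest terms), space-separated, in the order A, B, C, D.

Answer: 111/640 93/640 523/1280 349/1280

Derivation:
Propagating the distribution step by step (d_{t+1} = d_t * P):
d_0 = (A=2/5, B=2/5, C=1/5, D=0)
  d_1[A] = 2/5*3/16 + 2/5*1/16 + 1/5*5/16 + 0*1/16 = 13/80
  d_1[B] = 2/5*1/4 + 2/5*1/8 + 1/5*1/8 + 0*1/8 = 7/40
  d_1[C] = 2/5*3/8 + 2/5*3/8 + 1/5*5/16 + 0*9/16 = 29/80
  d_1[D] = 2/5*3/16 + 2/5*7/16 + 1/5*1/4 + 0*1/4 = 3/10
d_1 = (A=13/80, B=7/40, C=29/80, D=3/10)
  d_2[A] = 13/80*3/16 + 7/40*1/16 + 29/80*5/16 + 3/10*1/16 = 111/640
  d_2[B] = 13/80*1/4 + 7/40*1/8 + 29/80*1/8 + 3/10*1/8 = 93/640
  d_2[C] = 13/80*3/8 + 7/40*3/8 + 29/80*5/16 + 3/10*9/16 = 523/1280
  d_2[D] = 13/80*3/16 + 7/40*7/16 + 29/80*1/4 + 3/10*1/4 = 349/1280
d_2 = (A=111/640, B=93/640, C=523/1280, D=349/1280)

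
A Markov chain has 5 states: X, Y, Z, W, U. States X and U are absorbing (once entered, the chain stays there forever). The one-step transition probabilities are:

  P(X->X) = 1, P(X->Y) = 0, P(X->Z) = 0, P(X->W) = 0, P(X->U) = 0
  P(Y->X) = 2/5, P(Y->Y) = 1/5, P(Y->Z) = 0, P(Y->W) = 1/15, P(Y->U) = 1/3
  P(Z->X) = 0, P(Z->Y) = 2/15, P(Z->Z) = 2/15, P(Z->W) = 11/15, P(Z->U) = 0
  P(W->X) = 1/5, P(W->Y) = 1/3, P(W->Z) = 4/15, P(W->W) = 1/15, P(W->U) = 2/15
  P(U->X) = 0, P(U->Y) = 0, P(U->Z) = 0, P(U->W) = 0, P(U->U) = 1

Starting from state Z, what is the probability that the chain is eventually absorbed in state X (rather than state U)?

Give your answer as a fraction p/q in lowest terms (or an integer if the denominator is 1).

Let a_i = P(absorbed in X | start in state i).
Boundary conditions: a_X = 1, a_U = 0.
For each transient state i, a_i = sum_j P(i->j) * a_j:
  a_Y = 2/5*a_X + 1/5*a_Y + 0*a_Z + 1/15*a_W + 1/3*a_U
  a_Z = 0*a_X + 2/15*a_Y + 2/15*a_Z + 11/15*a_W + 0*a_U
  a_W = 1/5*a_X + 1/3*a_Y + 4/15*a_Z + 1/15*a_W + 2/15*a_U

Substituting a_X = 1 and a_U = 0, rearrange to (I - Q) a = r where r[i] = P(i -> X):
  [4/5, 0, -1/15] . (a_Y, a_Z, a_W) = 2/5
  [-2/15, 13/15, -11/15] . (a_Y, a_Z, a_W) = 0
  [-1/3, -4/15, 14/15] . (a_Y, a_Z, a_W) = 1/5

Solving yields:
  a_Y = 867/1583
  a_Z = 900/1583
  a_W = 906/1583

Starting state is Z, so the absorption probability is a_Z = 900/1583.

Answer: 900/1583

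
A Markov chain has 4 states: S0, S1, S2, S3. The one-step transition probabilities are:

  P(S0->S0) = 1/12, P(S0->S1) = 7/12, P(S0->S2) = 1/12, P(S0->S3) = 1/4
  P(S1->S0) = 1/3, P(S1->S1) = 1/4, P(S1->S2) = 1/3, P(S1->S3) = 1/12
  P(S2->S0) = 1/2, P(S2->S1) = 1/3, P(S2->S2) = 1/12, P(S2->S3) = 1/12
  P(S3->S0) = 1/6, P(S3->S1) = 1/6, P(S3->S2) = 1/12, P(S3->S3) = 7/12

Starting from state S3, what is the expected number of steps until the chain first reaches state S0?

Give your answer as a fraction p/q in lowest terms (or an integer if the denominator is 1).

Let h_i = expected steps to first reach S0 from state i.
Boundary: h_S0 = 0.
First-step equations for the other states:
  h_S1 = 1 + 1/3*h_S0 + 1/4*h_S1 + 1/3*h_S2 + 1/12*h_S3
  h_S2 = 1 + 1/2*h_S0 + 1/3*h_S1 + 1/12*h_S2 + 1/12*h_S3
  h_S3 = 1 + 1/6*h_S0 + 1/6*h_S1 + 1/12*h_S2 + 7/12*h_S3

Substituting h_S0 = 0 and rearranging gives the linear system (I - Q) h = 1:
  [3/4, -1/3, -1/12] . (h_S1, h_S2, h_S3) = 1
  [-1/3, 11/12, -1/12] . (h_S1, h_S2, h_S3) = 1
  [-1/6, -1/12, 5/12] . (h_S1, h_S2, h_S3) = 1

Solving yields:
  h_S1 = 90/31
  h_S2 = 78/31
  h_S3 = 126/31

Starting state is S3, so the expected hitting time is h_S3 = 126/31.

Answer: 126/31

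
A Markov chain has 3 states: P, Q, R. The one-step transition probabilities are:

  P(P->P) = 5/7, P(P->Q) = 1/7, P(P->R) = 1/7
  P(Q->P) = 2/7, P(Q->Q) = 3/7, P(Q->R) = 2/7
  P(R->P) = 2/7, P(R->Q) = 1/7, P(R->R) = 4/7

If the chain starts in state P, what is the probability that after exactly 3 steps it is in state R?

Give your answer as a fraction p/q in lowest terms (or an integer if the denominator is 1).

Computing P^3 by repeated multiplication:
P^1 =
  P: [5/7, 1/7, 1/7]
  Q: [2/7, 3/7, 2/7]
  R: [2/7, 1/7, 4/7]
P^2 =
  P: [29/49, 9/49, 11/49]
  Q: [20/49, 13/49, 16/49]
  R: [20/49, 9/49, 20/49]
P^3 =
  P: [185/343, 67/343, 13/49]
  Q: [158/343, 75/343, 110/343]
  R: [158/343, 67/343, 118/343]

(P^3)[P -> R] = 13/49

Answer: 13/49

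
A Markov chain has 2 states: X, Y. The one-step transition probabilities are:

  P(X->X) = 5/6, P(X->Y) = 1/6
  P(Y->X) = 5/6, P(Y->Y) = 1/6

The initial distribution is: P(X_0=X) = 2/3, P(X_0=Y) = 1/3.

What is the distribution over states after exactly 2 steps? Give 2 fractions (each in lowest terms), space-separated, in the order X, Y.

Propagating the distribution step by step (d_{t+1} = d_t * P):
d_0 = (X=2/3, Y=1/3)
  d_1[X] = 2/3*5/6 + 1/3*5/6 = 5/6
  d_1[Y] = 2/3*1/6 + 1/3*1/6 = 1/6
d_1 = (X=5/6, Y=1/6)
  d_2[X] = 5/6*5/6 + 1/6*5/6 = 5/6
  d_2[Y] = 5/6*1/6 + 1/6*1/6 = 1/6
d_2 = (X=5/6, Y=1/6)

Answer: 5/6 1/6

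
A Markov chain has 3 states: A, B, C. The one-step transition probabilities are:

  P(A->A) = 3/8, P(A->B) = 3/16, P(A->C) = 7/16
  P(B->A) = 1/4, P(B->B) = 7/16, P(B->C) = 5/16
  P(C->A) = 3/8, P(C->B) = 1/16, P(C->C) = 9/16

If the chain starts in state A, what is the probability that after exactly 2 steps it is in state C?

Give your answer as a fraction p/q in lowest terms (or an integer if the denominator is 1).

Answer: 15/32

Derivation:
Computing P^2 by repeated multiplication:
P^1 =
  A: [3/8, 3/16, 7/16]
  B: [1/4, 7/16, 5/16]
  C: [3/8, 1/16, 9/16]
P^2 =
  A: [45/128, 23/128, 15/32]
  B: [41/128, 33/128, 27/64]
  C: [47/128, 17/128, 1/2]

(P^2)[A -> C] = 15/32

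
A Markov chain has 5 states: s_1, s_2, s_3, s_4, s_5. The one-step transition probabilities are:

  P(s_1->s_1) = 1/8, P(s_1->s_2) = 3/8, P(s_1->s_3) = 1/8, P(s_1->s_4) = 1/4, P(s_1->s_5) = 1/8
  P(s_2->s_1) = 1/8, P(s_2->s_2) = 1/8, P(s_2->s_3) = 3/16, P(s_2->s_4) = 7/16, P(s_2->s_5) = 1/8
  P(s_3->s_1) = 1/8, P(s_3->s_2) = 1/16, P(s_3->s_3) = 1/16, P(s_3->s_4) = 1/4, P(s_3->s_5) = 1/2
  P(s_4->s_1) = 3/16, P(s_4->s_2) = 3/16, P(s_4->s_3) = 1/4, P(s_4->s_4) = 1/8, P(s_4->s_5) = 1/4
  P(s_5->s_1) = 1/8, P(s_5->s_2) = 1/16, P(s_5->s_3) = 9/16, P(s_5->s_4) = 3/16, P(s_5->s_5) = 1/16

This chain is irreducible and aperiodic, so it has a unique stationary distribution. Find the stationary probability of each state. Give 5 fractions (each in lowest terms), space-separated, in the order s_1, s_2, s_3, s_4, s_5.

Answer: 889/6369 13786/95535 23846/95535 1486/6369 7426/31845

Derivation:
The stationary distribution satisfies pi = pi * P, i.e.:
  pi_s_1 = 1/8*pi_s_1 + 1/8*pi_s_2 + 1/8*pi_s_3 + 3/16*pi_s_4 + 1/8*pi_s_5
  pi_s_2 = 3/8*pi_s_1 + 1/8*pi_s_2 + 1/16*pi_s_3 + 3/16*pi_s_4 + 1/16*pi_s_5
  pi_s_3 = 1/8*pi_s_1 + 3/16*pi_s_2 + 1/16*pi_s_3 + 1/4*pi_s_4 + 9/16*pi_s_5
  pi_s_4 = 1/4*pi_s_1 + 7/16*pi_s_2 + 1/4*pi_s_3 + 1/8*pi_s_4 + 3/16*pi_s_5
  pi_s_5 = 1/8*pi_s_1 + 1/8*pi_s_2 + 1/2*pi_s_3 + 1/4*pi_s_4 + 1/16*pi_s_5
with normalization: pi_s_1 + pi_s_2 + pi_s_3 + pi_s_4 + pi_s_5 = 1.

Using the first 4 balance equations plus normalization, the linear system A*pi = b is:
  [-7/8, 1/8, 1/8, 3/16, 1/8] . pi = 0
  [3/8, -7/8, 1/16, 3/16, 1/16] . pi = 0
  [1/8, 3/16, -15/16, 1/4, 9/16] . pi = 0
  [1/4, 7/16, 1/4, -7/8, 3/16] . pi = 0
  [1, 1, 1, 1, 1] . pi = 1

Solving yields:
  pi_s_1 = 889/6369
  pi_s_2 = 13786/95535
  pi_s_3 = 23846/95535
  pi_s_4 = 1486/6369
  pi_s_5 = 7426/31845

Verification (pi * P):
  889/6369*1/8 + 13786/95535*1/8 + 23846/95535*1/8 + 1486/6369*3/16 + 7426/31845*1/8 = 889/6369 = pi_s_1  (ok)
  889/6369*3/8 + 13786/95535*1/8 + 23846/95535*1/16 + 1486/6369*3/16 + 7426/31845*1/16 = 13786/95535 = pi_s_2  (ok)
  889/6369*1/8 + 13786/95535*3/16 + 23846/95535*1/16 + 1486/6369*1/4 + 7426/31845*9/16 = 23846/95535 = pi_s_3  (ok)
  889/6369*1/4 + 13786/95535*7/16 + 23846/95535*1/4 + 1486/6369*1/8 + 7426/31845*3/16 = 1486/6369 = pi_s_4  (ok)
  889/6369*1/8 + 13786/95535*1/8 + 23846/95535*1/2 + 1486/6369*1/4 + 7426/31845*1/16 = 7426/31845 = pi_s_5  (ok)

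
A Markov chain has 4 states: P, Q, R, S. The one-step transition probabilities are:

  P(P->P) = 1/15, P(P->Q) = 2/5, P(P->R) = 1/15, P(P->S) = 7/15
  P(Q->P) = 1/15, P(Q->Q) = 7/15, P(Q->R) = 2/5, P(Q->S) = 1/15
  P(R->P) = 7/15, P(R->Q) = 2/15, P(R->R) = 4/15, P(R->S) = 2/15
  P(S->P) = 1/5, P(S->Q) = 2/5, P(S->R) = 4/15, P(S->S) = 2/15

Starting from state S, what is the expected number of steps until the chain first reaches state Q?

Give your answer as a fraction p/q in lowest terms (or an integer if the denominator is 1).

Let h_i = expected steps to first reach Q from state i.
Boundary: h_Q = 0.
First-step equations for the other states:
  h_P = 1 + 1/15*h_P + 2/5*h_Q + 1/15*h_R + 7/15*h_S
  h_R = 1 + 7/15*h_P + 2/15*h_Q + 4/15*h_R + 2/15*h_S
  h_S = 1 + 1/5*h_P + 2/5*h_Q + 4/15*h_R + 2/15*h_S

Substituting h_Q = 0 and rearranging gives the linear system (I - Q) h = 1:
  [14/15, -1/15, -7/15] . (h_P, h_R, h_S) = 1
  [-7/15, 11/15, -2/15] . (h_P, h_R, h_S) = 1
  [-1/5, -4/15, 13/15] . (h_P, h_R, h_S) = 1

Solving yields:
  h_P = 3825/1366
  h_R = 5025/1366
  h_S = 4005/1366

Starting state is S, so the expected hitting time is h_S = 4005/1366.

Answer: 4005/1366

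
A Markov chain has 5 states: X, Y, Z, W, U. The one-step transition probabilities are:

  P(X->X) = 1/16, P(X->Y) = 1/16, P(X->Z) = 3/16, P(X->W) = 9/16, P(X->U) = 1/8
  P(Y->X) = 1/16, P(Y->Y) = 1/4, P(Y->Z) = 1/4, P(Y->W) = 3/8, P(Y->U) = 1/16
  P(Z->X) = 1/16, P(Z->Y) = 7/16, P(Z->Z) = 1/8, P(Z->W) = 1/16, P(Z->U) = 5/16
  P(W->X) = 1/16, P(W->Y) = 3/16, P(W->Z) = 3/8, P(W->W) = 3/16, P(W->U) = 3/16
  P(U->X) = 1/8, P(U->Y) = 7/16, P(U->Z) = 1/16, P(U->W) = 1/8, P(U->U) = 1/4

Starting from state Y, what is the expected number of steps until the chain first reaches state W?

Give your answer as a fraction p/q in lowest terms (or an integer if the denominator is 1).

Answer: 62752/18325

Derivation:
Let h_i = expected steps to first reach W from state i.
Boundary: h_W = 0.
First-step equations for the other states:
  h_X = 1 + 1/16*h_X + 1/16*h_Y + 3/16*h_Z + 9/16*h_W + 1/8*h_U
  h_Y = 1 + 1/16*h_X + 1/4*h_Y + 1/4*h_Z + 3/8*h_W + 1/16*h_U
  h_Z = 1 + 1/16*h_X + 7/16*h_Y + 1/8*h_Z + 1/16*h_W + 5/16*h_U
  h_U = 1 + 1/8*h_X + 7/16*h_Y + 1/16*h_Z + 1/8*h_W + 1/4*h_U

Substituting h_W = 0 and rearranging gives the linear system (I - Q) h = 1:
  [15/16, -1/16, -3/16, -1/8] . (h_X, h_Y, h_Z, h_U) = 1
  [-1/16, 3/4, -1/4, -1/16] . (h_X, h_Y, h_Z, h_U) = 1
  [-1/16, -7/16, 7/8, -5/16] . (h_X, h_Y, h_Z, h_U) = 1
  [-1/8, -7/16, -1/16, 3/4] . (h_X, h_Y, h_Z, h_U) = 1

Solving yields:
  h_X = 10112/3665
  h_Y = 62752/18325
  h_Z = 83216/18325
  h_U = 3056/733

Starting state is Y, so the expected hitting time is h_Y = 62752/18325.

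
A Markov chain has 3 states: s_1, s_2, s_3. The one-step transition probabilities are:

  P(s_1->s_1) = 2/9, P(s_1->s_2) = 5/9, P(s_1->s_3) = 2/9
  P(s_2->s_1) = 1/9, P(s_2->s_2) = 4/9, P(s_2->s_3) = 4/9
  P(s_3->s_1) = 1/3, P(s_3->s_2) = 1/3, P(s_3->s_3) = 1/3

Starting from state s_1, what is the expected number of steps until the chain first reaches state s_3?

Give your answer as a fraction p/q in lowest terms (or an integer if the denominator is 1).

Let h_i = expected steps to first reach s_3 from state i.
Boundary: h_s_3 = 0.
First-step equations for the other states:
  h_s_1 = 1 + 2/9*h_s_1 + 5/9*h_s_2 + 2/9*h_s_3
  h_s_2 = 1 + 1/9*h_s_1 + 4/9*h_s_2 + 4/9*h_s_3

Substituting h_s_3 = 0 and rearranging gives the linear system (I - Q) h = 1:
  [7/9, -5/9] . (h_s_1, h_s_2) = 1
  [-1/9, 5/9] . (h_s_1, h_s_2) = 1

Solving yields:
  h_s_1 = 3
  h_s_2 = 12/5

Starting state is s_1, so the expected hitting time is h_s_1 = 3.

Answer: 3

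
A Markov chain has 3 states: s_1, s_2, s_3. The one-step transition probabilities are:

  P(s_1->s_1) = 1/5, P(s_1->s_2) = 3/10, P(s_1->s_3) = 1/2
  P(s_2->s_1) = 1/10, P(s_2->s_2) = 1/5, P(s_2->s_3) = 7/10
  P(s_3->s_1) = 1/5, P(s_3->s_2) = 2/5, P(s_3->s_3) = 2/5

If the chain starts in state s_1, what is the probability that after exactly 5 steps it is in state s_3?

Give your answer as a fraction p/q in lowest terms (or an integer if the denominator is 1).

Answer: 51263/100000

Derivation:
Computing P^5 by repeated multiplication:
P^1 =
  s_1: [1/5, 3/10, 1/2]
  s_2: [1/10, 1/5, 7/10]
  s_3: [1/5, 2/5, 2/5]
P^2 =
  s_1: [17/100, 8/25, 51/100]
  s_2: [9/50, 7/20, 47/100]
  s_3: [4/25, 3/10, 27/50]
P^3 =
  s_1: [21/125, 319/1000, 513/1000]
  s_2: [33/200, 39/125, 523/1000]
  s_3: [17/100, 81/250, 253/500]
P^4 =
  s_1: [1681/10000, 1597/5000, 41/80]
  s_2: [211/1250, 3211/10000, 5101/10000]
  s_3: [419/2500, 1591/5000, 2571/5000]
P^5 =
  s_1: [8403/50000, 31931/100000, 51263/100000]
  s_2: [16789/100000, 3189/10000, 51321/100000]
  s_3: [8409/50000, 799/2500, 25611/50000]

(P^5)[s_1 -> s_3] = 51263/100000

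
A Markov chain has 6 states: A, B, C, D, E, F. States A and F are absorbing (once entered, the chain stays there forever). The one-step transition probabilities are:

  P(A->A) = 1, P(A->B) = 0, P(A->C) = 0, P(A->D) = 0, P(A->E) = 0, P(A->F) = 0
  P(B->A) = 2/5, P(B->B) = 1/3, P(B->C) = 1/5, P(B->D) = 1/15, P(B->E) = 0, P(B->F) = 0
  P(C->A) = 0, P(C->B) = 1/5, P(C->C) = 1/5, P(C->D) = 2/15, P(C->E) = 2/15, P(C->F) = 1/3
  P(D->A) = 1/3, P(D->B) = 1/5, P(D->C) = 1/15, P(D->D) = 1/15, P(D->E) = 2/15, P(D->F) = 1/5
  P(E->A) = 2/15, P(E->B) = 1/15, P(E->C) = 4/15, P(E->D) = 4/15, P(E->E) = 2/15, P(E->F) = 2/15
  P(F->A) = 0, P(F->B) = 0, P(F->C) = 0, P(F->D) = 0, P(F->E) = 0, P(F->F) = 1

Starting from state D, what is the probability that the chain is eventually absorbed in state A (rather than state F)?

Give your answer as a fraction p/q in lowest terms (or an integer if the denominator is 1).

Let a_i = P(absorbed in A | start in state i).
Boundary conditions: a_A = 1, a_F = 0.
For each transient state i, a_i = sum_j P(i->j) * a_j:
  a_B = 2/5*a_A + 1/3*a_B + 1/5*a_C + 1/15*a_D + 0*a_E + 0*a_F
  a_C = 0*a_A + 1/5*a_B + 1/5*a_C + 2/15*a_D + 2/15*a_E + 1/3*a_F
  a_D = 1/3*a_A + 1/5*a_B + 1/15*a_C + 1/15*a_D + 2/15*a_E + 1/5*a_F
  a_E = 2/15*a_A + 1/15*a_B + 4/15*a_C + 4/15*a_D + 2/15*a_E + 2/15*a_F

Substituting a_A = 1 and a_F = 0, rearrange to (I - Q) a = r where r[i] = P(i -> A):
  [2/3, -1/5, -1/15, 0] . (a_B, a_C, a_D, a_E) = 2/5
  [-1/5, 4/5, -2/15, -2/15] . (a_B, a_C, a_D, a_E) = 0
  [-1/5, -1/15, 14/15, -2/15] . (a_B, a_C, a_D, a_E) = 1/3
  [-1/15, -4/15, -4/15, 13/15] . (a_B, a_C, a_D, a_E) = 2/15

Solving yields:
  a_B = 13050/16759
  a_C = 6481/16759
  a_D = 10503/16759
  a_E = 8808/16759

Starting state is D, so the absorption probability is a_D = 10503/16759.

Answer: 10503/16759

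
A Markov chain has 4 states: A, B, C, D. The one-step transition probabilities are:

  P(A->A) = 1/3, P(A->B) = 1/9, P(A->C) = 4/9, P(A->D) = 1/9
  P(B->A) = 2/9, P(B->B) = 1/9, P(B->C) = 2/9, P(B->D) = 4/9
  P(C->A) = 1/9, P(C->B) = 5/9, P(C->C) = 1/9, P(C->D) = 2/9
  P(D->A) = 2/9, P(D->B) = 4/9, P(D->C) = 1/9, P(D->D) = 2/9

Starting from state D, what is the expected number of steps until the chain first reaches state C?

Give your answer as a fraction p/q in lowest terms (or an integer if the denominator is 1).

Let h_i = expected steps to first reach C from state i.
Boundary: h_C = 0.
First-step equations for the other states:
  h_A = 1 + 1/3*h_A + 1/9*h_B + 4/9*h_C + 1/9*h_D
  h_B = 1 + 2/9*h_A + 1/9*h_B + 2/9*h_C + 4/9*h_D
  h_D = 1 + 2/9*h_A + 4/9*h_B + 1/9*h_C + 2/9*h_D

Substituting h_C = 0 and rearranging gives the linear system (I - Q) h = 1:
  [2/3, -1/9, -1/9] . (h_A, h_B, h_D) = 1
  [-2/9, 8/9, -4/9] . (h_A, h_B, h_D) = 1
  [-2/9, -4/9, 7/9] . (h_A, h_B, h_D) = 1

Solving yields:
  h_A = 567/194
  h_B = 396/97
  h_D = 432/97

Starting state is D, so the expected hitting time is h_D = 432/97.

Answer: 432/97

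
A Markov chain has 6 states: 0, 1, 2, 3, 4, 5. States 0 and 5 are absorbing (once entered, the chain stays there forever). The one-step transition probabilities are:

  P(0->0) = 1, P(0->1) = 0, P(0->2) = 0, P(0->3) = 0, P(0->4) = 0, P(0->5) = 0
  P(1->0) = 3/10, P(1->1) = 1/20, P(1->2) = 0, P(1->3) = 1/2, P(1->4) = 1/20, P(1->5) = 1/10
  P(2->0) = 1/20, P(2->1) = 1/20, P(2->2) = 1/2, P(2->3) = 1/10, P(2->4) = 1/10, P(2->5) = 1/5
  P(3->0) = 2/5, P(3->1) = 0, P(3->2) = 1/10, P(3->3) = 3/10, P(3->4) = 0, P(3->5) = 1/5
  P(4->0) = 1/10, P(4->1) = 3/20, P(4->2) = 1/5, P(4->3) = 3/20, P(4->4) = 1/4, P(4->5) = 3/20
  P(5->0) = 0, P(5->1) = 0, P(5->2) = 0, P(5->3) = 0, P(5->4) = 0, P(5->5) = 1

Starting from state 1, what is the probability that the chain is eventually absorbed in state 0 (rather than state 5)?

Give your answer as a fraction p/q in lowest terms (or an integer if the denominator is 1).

Answer: 3979/5919

Derivation:
Let a_i = P(absorbed in 0 | start in state i).
Boundary conditions: a_0 = 1, a_5 = 0.
For each transient state i, a_i = sum_j P(i->j) * a_j:
  a_1 = 3/10*a_0 + 1/20*a_1 + 0*a_2 + 1/2*a_3 + 1/20*a_4 + 1/10*a_5
  a_2 = 1/20*a_0 + 1/20*a_1 + 1/2*a_2 + 1/10*a_3 + 1/10*a_4 + 1/5*a_5
  a_3 = 2/5*a_0 + 0*a_1 + 1/10*a_2 + 3/10*a_3 + 0*a_4 + 1/5*a_5
  a_4 = 1/10*a_0 + 3/20*a_1 + 1/5*a_2 + 3/20*a_3 + 1/4*a_4 + 3/20*a_5

Substituting a_0 = 1 and a_5 = 0, rearrange to (I - Q) a = r where r[i] = P(i -> 0):
  [19/20, 0, -1/2, -1/20] . (a_1, a_2, a_3, a_4) = 3/10
  [-1/20, 1/2, -1/10, -1/10] . (a_1, a_2, a_3, a_4) = 1/20
  [0, -1/10, 7/10, 0] . (a_1, a_2, a_3, a_4) = 2/5
  [-3/20, -1/5, -3/20, 3/4] . (a_1, a_2, a_3, a_4) = 1/10

Solving yields:
  a_1 = 3979/5919
  a_2 = 774/1973
  a_3 = 1238/1973
  a_4 = 2947/5919

Starting state is 1, so the absorption probability is a_1 = 3979/5919.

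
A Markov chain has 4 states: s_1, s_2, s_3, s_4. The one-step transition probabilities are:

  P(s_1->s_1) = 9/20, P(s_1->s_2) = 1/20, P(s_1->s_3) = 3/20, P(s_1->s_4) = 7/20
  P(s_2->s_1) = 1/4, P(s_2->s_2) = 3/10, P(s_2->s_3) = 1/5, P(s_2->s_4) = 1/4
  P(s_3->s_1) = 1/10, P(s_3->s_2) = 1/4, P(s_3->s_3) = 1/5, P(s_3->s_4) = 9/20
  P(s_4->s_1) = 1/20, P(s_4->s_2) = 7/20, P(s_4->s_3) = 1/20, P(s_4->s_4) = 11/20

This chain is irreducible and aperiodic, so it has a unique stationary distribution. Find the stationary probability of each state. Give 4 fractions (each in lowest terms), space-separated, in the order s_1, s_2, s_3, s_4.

Answer: 873/4756 639/2378 152/1189 1997/4756

Derivation:
The stationary distribution satisfies pi = pi * P, i.e.:
  pi_s_1 = 9/20*pi_s_1 + 1/4*pi_s_2 + 1/10*pi_s_3 + 1/20*pi_s_4
  pi_s_2 = 1/20*pi_s_1 + 3/10*pi_s_2 + 1/4*pi_s_3 + 7/20*pi_s_4
  pi_s_3 = 3/20*pi_s_1 + 1/5*pi_s_2 + 1/5*pi_s_3 + 1/20*pi_s_4
  pi_s_4 = 7/20*pi_s_1 + 1/4*pi_s_2 + 9/20*pi_s_3 + 11/20*pi_s_4
with normalization: pi_s_1 + pi_s_2 + pi_s_3 + pi_s_4 = 1.

Using the first 3 balance equations plus normalization, the linear system A*pi = b is:
  [-11/20, 1/4, 1/10, 1/20] . pi = 0
  [1/20, -7/10, 1/4, 7/20] . pi = 0
  [3/20, 1/5, -4/5, 1/20] . pi = 0
  [1, 1, 1, 1] . pi = 1

Solving yields:
  pi_s_1 = 873/4756
  pi_s_2 = 639/2378
  pi_s_3 = 152/1189
  pi_s_4 = 1997/4756

Verification (pi * P):
  873/4756*9/20 + 639/2378*1/4 + 152/1189*1/10 + 1997/4756*1/20 = 873/4756 = pi_s_1  (ok)
  873/4756*1/20 + 639/2378*3/10 + 152/1189*1/4 + 1997/4756*7/20 = 639/2378 = pi_s_2  (ok)
  873/4756*3/20 + 639/2378*1/5 + 152/1189*1/5 + 1997/4756*1/20 = 152/1189 = pi_s_3  (ok)
  873/4756*7/20 + 639/2378*1/4 + 152/1189*9/20 + 1997/4756*11/20 = 1997/4756 = pi_s_4  (ok)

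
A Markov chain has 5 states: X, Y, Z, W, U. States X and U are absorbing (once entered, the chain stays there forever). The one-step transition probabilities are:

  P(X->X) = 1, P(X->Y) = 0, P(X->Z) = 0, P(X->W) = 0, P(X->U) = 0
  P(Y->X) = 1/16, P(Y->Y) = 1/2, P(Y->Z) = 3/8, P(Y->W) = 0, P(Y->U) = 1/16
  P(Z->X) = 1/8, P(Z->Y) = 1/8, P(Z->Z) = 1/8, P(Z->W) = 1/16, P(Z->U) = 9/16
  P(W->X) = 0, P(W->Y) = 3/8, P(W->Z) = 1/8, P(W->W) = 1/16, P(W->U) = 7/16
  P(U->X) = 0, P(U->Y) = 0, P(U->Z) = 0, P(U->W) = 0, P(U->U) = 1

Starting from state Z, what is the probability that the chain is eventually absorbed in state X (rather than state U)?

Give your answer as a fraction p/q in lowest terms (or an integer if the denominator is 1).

Answer: 69/362

Derivation:
Let a_i = P(absorbed in X | start in state i).
Boundary conditions: a_X = 1, a_U = 0.
For each transient state i, a_i = sum_j P(i->j) * a_j:
  a_Y = 1/16*a_X + 1/2*a_Y + 3/8*a_Z + 0*a_W + 1/16*a_U
  a_Z = 1/8*a_X + 1/8*a_Y + 1/8*a_Z + 1/16*a_W + 9/16*a_U
  a_W = 0*a_X + 3/8*a_Y + 1/8*a_Z + 1/16*a_W + 7/16*a_U

Substituting a_X = 1 and a_U = 0, rearrange to (I - Q) a = r where r[i] = P(i -> X):
  [1/2, -3/8, 0] . (a_Y, a_Z, a_W) = 1/16
  [-1/8, 7/8, -1/16] . (a_Y, a_Z, a_W) = 1/8
  [-3/8, -1/8, 15/16] . (a_Y, a_Z, a_W) = 0

Solving yields:
  a_Y = 97/362
  a_Z = 69/362
  a_W = 24/181

Starting state is Z, so the absorption probability is a_Z = 69/362.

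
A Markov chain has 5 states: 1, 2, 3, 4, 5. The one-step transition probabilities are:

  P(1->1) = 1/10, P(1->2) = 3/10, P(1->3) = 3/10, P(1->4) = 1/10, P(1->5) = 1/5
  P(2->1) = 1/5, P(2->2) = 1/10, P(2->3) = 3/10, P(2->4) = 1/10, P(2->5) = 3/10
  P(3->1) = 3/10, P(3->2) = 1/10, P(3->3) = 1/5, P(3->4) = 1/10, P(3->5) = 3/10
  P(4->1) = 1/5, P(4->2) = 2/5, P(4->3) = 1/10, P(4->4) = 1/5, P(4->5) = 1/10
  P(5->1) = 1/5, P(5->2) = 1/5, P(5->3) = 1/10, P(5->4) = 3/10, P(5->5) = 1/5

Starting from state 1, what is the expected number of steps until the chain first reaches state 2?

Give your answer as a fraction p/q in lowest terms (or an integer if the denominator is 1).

Let h_i = expected steps to first reach 2 from state i.
Boundary: h_2 = 0.
First-step equations for the other states:
  h_1 = 1 + 1/10*h_1 + 3/10*h_2 + 3/10*h_3 + 1/10*h_4 + 1/5*h_5
  h_3 = 1 + 3/10*h_1 + 1/10*h_2 + 1/5*h_3 + 1/10*h_4 + 3/10*h_5
  h_4 = 1 + 1/5*h_1 + 2/5*h_2 + 1/10*h_3 + 1/5*h_4 + 1/10*h_5
  h_5 = 1 + 1/5*h_1 + 1/5*h_2 + 1/10*h_3 + 3/10*h_4 + 1/5*h_5

Substituting h_2 = 0 and rearranging gives the linear system (I - Q) h = 1:
  [9/10, -3/10, -1/10, -1/5] . (h_1, h_3, h_4, h_5) = 1
  [-3/10, 4/5, -1/10, -3/10] . (h_1, h_3, h_4, h_5) = 1
  [-1/5, -1/10, 4/5, -1/10] . (h_1, h_3, h_4, h_5) = 1
  [-1/5, -1/10, -3/10, 4/5] . (h_1, h_3, h_4, h_5) = 1

Solving yields:
  h_1 = 2585/656
  h_3 = 6125/1312
  h_4 = 4365/1312
  h_5 = 5335/1312

Starting state is 1, so the expected hitting time is h_1 = 2585/656.

Answer: 2585/656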